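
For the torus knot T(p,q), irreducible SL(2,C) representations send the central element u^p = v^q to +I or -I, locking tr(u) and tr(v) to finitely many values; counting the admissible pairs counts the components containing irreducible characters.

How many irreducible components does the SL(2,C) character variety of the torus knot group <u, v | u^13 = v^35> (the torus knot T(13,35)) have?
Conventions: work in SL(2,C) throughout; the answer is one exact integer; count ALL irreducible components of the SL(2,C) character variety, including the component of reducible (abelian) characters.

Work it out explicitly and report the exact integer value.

205

Gamma = < u, v | u^13 = v^35 > (torus knot T(13,35)); the central element u^13 = v^35 acts as +I or -I in any irreducible SL(2,C) representation.
So on each irreducible component the traces are pinned: tr(u) = 2*cos(pi*alpha/13) with 1 <= alpha <= 12, tr(v) = 2*cos(pi*beta/35) with 1 <= beta <= 34.
u^13 = (-1)^alpha I and v^35 = (-1)^beta I must agree, so alpha and beta have equal parity.
count pairs: odd alpha (6 choices) x odd beta (17), plus even alpha (6) x even beta (17): 6*17 + 6*17 = 204.
That is 204 components of irreducible characters, and with the reducible (abelian) component the total is 205.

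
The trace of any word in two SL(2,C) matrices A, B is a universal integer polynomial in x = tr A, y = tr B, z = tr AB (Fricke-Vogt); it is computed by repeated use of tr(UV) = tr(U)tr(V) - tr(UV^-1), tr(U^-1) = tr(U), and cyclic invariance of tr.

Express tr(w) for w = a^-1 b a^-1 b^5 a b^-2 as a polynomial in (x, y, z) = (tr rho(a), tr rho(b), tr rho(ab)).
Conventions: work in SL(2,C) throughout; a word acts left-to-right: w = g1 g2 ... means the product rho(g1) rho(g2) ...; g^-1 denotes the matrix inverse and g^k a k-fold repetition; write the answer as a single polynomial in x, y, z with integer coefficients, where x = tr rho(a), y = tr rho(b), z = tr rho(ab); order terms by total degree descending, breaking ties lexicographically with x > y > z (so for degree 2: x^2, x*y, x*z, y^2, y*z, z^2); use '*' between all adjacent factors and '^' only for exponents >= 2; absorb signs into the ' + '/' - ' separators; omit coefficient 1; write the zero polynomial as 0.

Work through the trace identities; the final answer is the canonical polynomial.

trace(b^2) = trace(b) trace(b) - trace(1)   [square of b] = y^2 - 2
trace(b^3) = trace(b) trace(b^2) - trace(b)   [square of b] = y^3 - 3*y
trace(b^4) = trace(b) trace(b^3) - trace(b^2)   [square of b] = y^4 - 4*y^2 + 2
trace(b^5) = trace(b) trace(b^4) - trace(b^3)   [square of b] = y^5 - 5*y^3 + 5*y
trace(b^6) = trace(b) trace(b^5) - trace(b^4)   [square of b] = y^6 - 6*y^4 + 9*y^2 - 2
trace(a b^2) = trace(b) trace(a b) - trace(a)   [square of b] = y*z - x
trace(a b^3) = trace(b) trace(a b^2) - trace(a b)   [square of b] = y^2*z - x*y - z
trace(b a b^3) = trace(b) trace(a b^3) - trace(a b^2)   [square of b] = y^3*z - x*y^2 - 2*y*z + x
trace(b^4 a b) = trace(b) trace(b a b^3) - trace(b a b^2)   [square of b] = y^4*z - x*y^3 - 3*y^2*z + 2*x*y + z
trace(b^6 a) = trace(b) trace(b^4 a b) - trace(b^4 a)   [square of b] = y^5*z - x*y^4 - 4*y^3*z + 3*x*y^2 + 3*y*z - x
trace(b a^-1 b^5) = trace(b^6) trace(a) - trace(b^6 a)   [inverse elimination on a] = x*y^6 - y^5*z - 5*x*y^4 + 4*y^3*z + 6*x*y^2 - 3*y*z - x
trace(b^5 a b^2) = trace(b) trace(b a b^5) - trace(b a b^4)   [square of b] = y^6*z - x*y^5 - 5*y^4*z + 4*x*y^3 + 6*y^2*z - 3*x*y - z
trace(a b a b) = trace(b a) trace(b a) - trace(1)   [split at a repeated b] = z^2 - 2
trace(a b a) = trace(a) trace(b a) - trace(b)   [square of a] = x*z - y
trace(a b a b^2) = trace(b) trace(a b a b) - trace(a b a)   [square of b] = y*z^2 - x*z - y
trace(a b a b^3) = trace(b) trace(a b a b^2) - trace(a b a b)   [square of b] = y^2*z^2 - x*y*z - y^2 - z^2 + 2
trace(a b^4 a b) = trace(b) trace(a b a b^3) - trace(a b a b^2)   [square of b] = y^3*z^2 - x*y^2*z - y^3 - 2*y*z^2 + x*z + 3*y
trace(a^2) = trace(a) trace(a) - trace(1)   [square of a] = x^2 - 2
trace(b a^2 b) = trace(b) trace(a^2 b) - trace(a^2)   [square of b] = x*y*z - x^2 - y^2 + 2
trace(a^2 b^3) = trace(b) trace(b a^2 b) - trace(b a^2)   [square of b] = x*y^2*z - x^2*y - y^3 - x*z + 3*y
trace(a b^4 a) = trace(b) trace(a^2 b^3) - trace(a^2 b^2)   [square of b] = x*y^3*z - x^2*y^2 - y^4 - 2*x*y*z + x^2 + 4*y^2 - 2
trace(a b^2 a b^4) = trace(b) trace(a b^4 a b) - trace(a b^4 a)   [square of b] = y^4*z^2 - 2*x*y^3*z + x^2*y^2 - 2*y^2*z^2 + 3*x*y*z - x^2 - y^2 + 2
trace(a b^2 a b^3) = trace(b) trace(a b^3 a b) - trace(a b^3 a)   [square of b] = y^3*z^2 - 2*x*y^2*z + x^2*y - y*z^2 + x*z - y
trace(b^5 a b^2 a) = trace(b) trace(a b^2 a b^4) - trace(a b^2 a b^3)   [square of b] = y^5*z^2 - 2*x*y^4*z + x^2*y^3 - 3*y^3*z^2 + 5*x*y^2*z - 2*x^2*y - y^3 + y*z^2 - x*z + 3*y
trace(b a^-1 b^5 a b) = trace(b^5 a b^2) trace(a) - trace(b^5 a b^2 a)   [inverse elimination on a] = x*y^6*z - x^2*y^5 - y^5*z^2 - 3*x*y^4*z + 3*x^2*y^3 + 3*y^3*z^2 + x*y^2*z - x^2*y + y^3 - y*z^2 - 3*y
trace(b a b a b^4) = trace(b) trace(b^3 a b a b) - trace(b^3 a b a)   [square of b] = y^4*z^2 - x*y^3*z - y^4 - 3*y^2*z^2 + 2*x*y*z + 4*y^2 + z^2 - 2
trace(b^5 a b a b) = trace(b) trace(b a b a b^4) - trace(b a b a b^3)   [square of b] = y^5*z^2 - x*y^4*z - y^5 - 4*y^3*z^2 + 3*x*y^2*z + 5*y^3 + 3*y*z^2 - x*z - 5*y
trace(a b a b a b) = trace(a b a b) trace(a b) - trace(b a)   [split at a repeated a] = z^3 - 3*z
trace(a b a b a) = trace(a) trace(b a b a) - trace(b a b)   [square of a] = x*z^2 - y*z - x
trace(a b a b a b^2) = trace(b) trace(a b a b a b) - trace(a b a b a)   [square of b] = y*z^3 - x*z^2 - 2*y*z + x
trace(b^2 a b a b a b) = trace(b) trace(a b a b a b^2) - trace(a b a b a b)   [square of b] = y^2*z^3 - x*y*z^2 - 2*y^2*z - z^3 + x*y + 3*z
trace(b a b a b a b^3) = trace(b) trace(b^2 a b a b a b) - trace(b^2 a b a b a)   [square of b] = y^3*z^3 - x*y^2*z^2 - 2*y^3*z - 2*y*z^3 + x*y^2 + x*z^2 + 5*y*z - x
trace(b^5 a b a b a) = trace(b) trace(b a b a b a b^3) - trace(b a b a b a b^2)   [square of b] = y^4*z^3 - x*y^3*z^2 - 2*y^4*z - 3*y^2*z^3 + x*y^3 + 2*x*y*z^2 + 7*y^2*z + z^3 - 2*x*y - 3*z
trace(b a^-1 b^5 a b a) = trace(b^5 a b a b) trace(a) - trace(b^5 a b a b a)   [inverse elimination on a] = x*y^5*z^2 - x^2*y^4*z - y^4*z^3 - x*y^5 - 3*x*y^3*z^2 + 3*x^2*y^2*z + 2*y^4*z + 3*y^2*z^3 + 4*x*y^3 + x*y*z^2 - x^2*z - 7*y^2*z - z^3 - 3*x*y + 3*z
trace(a^-1 b a^-1 b^5 a b) = trace(b a^-1 b^5 a b) trace(a) - trace(b a^-1 b^5 a b a)   [inverse elimination on a] = x^2*y^6*z - x^3*y^5 - 2*x*y^5*z^2 - 2*x^2*y^4*z + y^4*z^3 + 3*x^3*y^3 + x*y^5 + 6*x*y^3*z^2 - 2*x^2*y^2*z - 2*y^4*z - 3*y^2*z^3 - x^3*y - 3*x*y^3 - 2*x*y*z^2 + x^2*z + 7*y^2*z + z^3 - 3*z
trace(a^-1 b a^-1 b^5 a b^-1) = trace(a^-1 b a^-1 b^5 a) trace(b) - trace(a^-1 b a^-1 b^5 a b)   [inverse elimination on b] = -x^2*y^6*z + x^3*y^5 + x*y^7 + 2*x*y^5*z^2 + 2*x^2*y^4*z - y^6*z - y^4*z^3 - 3*x^3*y^3 - 6*x*y^5 - 6*x*y^3*z^2 + 2*x^2*y^2*z + 6*y^4*z + 3*y^2*z^3 + x^3*y + 9*x*y^3 + 2*x*y*z^2 - x^2*z - 10*y^2*z - z^3 - x*y + 3*z
trace(a^-1 b a^-1 b^5 a b^-2) = trace(a^-1 b a^-1 b^5 a b^-1) trace(b) - trace(a^-1 b a^-1 b^5 a)   [inverse elimination on b] = -x^2*y^7*z + x^3*y^6 + x*y^8 + 2*x*y^6*z^2 + 2*x^2*y^5*z - y^7*z - y^5*z^3 - 3*x^3*y^4 - 7*x*y^6 - 6*x*y^4*z^2 + 2*x^2*y^3*z + 7*y^5*z + 3*y^3*z^3 + x^3*y^2 + 14*x*y^4 + 2*x*y^2*z^2 - x^2*y*z - 14*y^3*z - y*z^3 - 7*x*y^2 + 6*y*z + x

-x^2*y^7*z + x^3*y^6 + x*y^8 + 2*x*y^6*z^2 + 2*x^2*y^5*z - y^7*z - y^5*z^3 - 3*x^3*y^4 - 7*x*y^6 - 6*x*y^4*z^2 + 2*x^2*y^3*z + 7*y^5*z + 3*y^3*z^3 + x^3*y^2 + 14*x*y^4 + 2*x*y^2*z^2 - x^2*y*z - 14*y^3*z - y*z^3 - 7*x*y^2 + 6*y*z + x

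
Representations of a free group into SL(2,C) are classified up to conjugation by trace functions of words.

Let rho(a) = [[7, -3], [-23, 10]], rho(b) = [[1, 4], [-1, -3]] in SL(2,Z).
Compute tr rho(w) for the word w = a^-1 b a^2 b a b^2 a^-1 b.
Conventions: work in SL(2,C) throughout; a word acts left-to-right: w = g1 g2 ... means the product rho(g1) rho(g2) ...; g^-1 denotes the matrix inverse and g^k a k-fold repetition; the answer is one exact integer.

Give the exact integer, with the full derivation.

-2676905742

rho(a^-1) = [[10, 3], [23, 7]]
... * rho(b) = [[1, 4], [-1, -3]]  ->  [[7, 31], [16, 71]]
... * rho(a) = [[7, -3], [-23, 10]]  ->  [[-664, 289], [-1521, 662]]
... * rho(a) = [[7, -3], [-23, 10]]  ->  [[-11295, 4882], [-25873, 11183]]
... * rho(b) = [[1, 4], [-1, -3]]  ->  [[-16177, -59826], [-37056, -137041]]
... * rho(a) = [[7, -3], [-23, 10]]  ->  [[1262759, -549729], [2892551, -1259242]]
... * rho(b) = [[1, 4], [-1, -3]]  ->  [[1812488, 6700223], [4151793, 15347930]]
... * rho(b) = [[1, 4], [-1, -3]]  ->  [[-4887735, -12850717], [-11196137, -29436618]]
... * rho(a^-1) = [[10, 3], [23, 7]]  ->  [[-344443841, -104618224], [-789003584, -239644737]]
... * rho(b) = [[1, 4], [-1, -3]]  ->  [[-239825617, -1063920692], [-549358847, -2437080125]]
tr = -239825617 + -2437080125 = -2676905742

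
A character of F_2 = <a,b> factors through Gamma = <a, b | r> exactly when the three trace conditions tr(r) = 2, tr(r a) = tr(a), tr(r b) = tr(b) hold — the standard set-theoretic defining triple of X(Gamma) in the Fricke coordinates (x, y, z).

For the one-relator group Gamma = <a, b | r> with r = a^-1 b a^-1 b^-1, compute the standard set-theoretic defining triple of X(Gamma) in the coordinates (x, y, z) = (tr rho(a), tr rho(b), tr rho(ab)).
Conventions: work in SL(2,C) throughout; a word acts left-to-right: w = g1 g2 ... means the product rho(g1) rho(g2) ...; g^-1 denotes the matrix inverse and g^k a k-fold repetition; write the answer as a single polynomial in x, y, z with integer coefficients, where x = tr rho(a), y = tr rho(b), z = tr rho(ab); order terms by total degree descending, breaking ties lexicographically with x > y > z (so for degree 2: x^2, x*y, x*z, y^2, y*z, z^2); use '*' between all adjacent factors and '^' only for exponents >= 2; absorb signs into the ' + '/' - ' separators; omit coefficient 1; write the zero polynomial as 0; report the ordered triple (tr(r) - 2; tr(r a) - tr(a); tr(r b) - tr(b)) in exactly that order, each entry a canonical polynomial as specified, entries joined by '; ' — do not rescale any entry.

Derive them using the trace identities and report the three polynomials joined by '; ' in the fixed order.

apply: tr(a^-1) = tr(a) = x
tr(b a b) = tr(b) tr(a b) - tr(a) = y*z - x
apply: tr(b a b a) = tr(a b) tr(a b) - tr(1)   [split at repeated a] = z^2 - 2
apply: tr(a b a^-1 b) = tr(b a b) tr(a) - tr(b a b a) = x*y*z - x^2 - z^2 + 2
tr(b a^-1 b^-1 a) = tr(a b a^-1) tr(b) - tr(a b a^-1 b) = -x*y*z + x^2 + y^2 + z^2 - 2
apply: tr(a^-1 b a^-1 b^-1) = tr(b a^-1 b^-1) tr(a) - tr(b a^-1 b^-1 a) = x*y*z - y^2 - z^2 + 2
tr(b a^-1) = tr(b) tr(a) - tr(b a) = x*y - z
tr(a^-1 b a^-1) = tr(b a^-1) tr(a) - tr(b) = x^2*y - x*z - y
assemble the triple (tr(r) - 2; tr(r a) - x; tr(r b) - y)

x*y*z - y^2 - z^2; 0; x^2*y - x*z - 2*y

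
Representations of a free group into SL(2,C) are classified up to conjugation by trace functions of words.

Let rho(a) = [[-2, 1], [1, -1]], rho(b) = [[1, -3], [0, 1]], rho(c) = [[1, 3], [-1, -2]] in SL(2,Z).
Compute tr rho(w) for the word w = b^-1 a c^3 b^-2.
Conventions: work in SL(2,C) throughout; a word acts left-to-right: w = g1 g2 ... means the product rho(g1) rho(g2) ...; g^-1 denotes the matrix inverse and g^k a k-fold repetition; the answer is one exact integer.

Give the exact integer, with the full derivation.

6

rho(b^-1) = [[1, 3], [0, 1]]
... * rho(a) = [[-2, 1], [1, -1]]  ->  [[1, -2], [1, -1]]
... * rho(c) = [[1, 3], [-1, -2]]  ->  [[3, 7], [2, 5]]
... * rho(c) = [[1, 3], [-1, -2]]  ->  [[-4, -5], [-3, -4]]
... * rho(c) = [[1, 3], [-1, -2]]  ->  [[1, -2], [1, -1]]
... * rho(b^-1) = [[1, 3], [0, 1]]  ->  [[1, 1], [1, 2]]
... * rho(b^-1) = [[1, 3], [0, 1]]  ->  [[1, 4], [1, 5]]
tr = 1 + 5 = 6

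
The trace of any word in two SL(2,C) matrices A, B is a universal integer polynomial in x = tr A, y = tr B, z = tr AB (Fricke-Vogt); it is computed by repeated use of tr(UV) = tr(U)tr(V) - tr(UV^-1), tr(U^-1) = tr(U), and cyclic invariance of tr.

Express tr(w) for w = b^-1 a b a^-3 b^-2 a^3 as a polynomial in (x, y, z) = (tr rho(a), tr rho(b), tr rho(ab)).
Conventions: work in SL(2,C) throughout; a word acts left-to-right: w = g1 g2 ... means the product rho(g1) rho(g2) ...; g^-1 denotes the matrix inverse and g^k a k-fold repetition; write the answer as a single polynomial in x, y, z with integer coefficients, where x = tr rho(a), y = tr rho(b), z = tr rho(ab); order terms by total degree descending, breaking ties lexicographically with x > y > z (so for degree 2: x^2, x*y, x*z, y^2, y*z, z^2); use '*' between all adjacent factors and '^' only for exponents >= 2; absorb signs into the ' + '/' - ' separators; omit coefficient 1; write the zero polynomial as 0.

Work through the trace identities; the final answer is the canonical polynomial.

and tr(a^2) = tr(a)*tr(a) - tr(1)  (reduce the a square) = x^2 - 2
and tr(a^3) = tr(a)*tr(a^2) - tr(a)  (reduce the a square) = x^3 - 3*x
tr(a^4) = tr(a)*tr(a^3) - tr(a^2)  (reduce the a square) = x^4 - 4*x^2 + 2
next, tr(b a^2) = tr(a)*tr(b a) - tr(b)  (reduce the a square) = x*z - y
next, tr(a b a^2) = tr(a)*tr(b a^2) - tr(b a)  (reduce the a square) = x^2*z - x*y - z
and tr(a^3 b a) = tr(a)*tr(a b a^2) - tr(a b a)  (reduce the a square) = x^3*z - x^2*y - 2*x*z + y
next, tr(a^4 b a) = tr(a)*tr(a^3 b a) - tr(a^3 b)  (reduce the a square) = x^4*z - x^3*y - 3*x^2*z + 2*x*y + z
tr(b a b a) = tr(b a)*tr(b a) - tr(1)  (split on b) = z^2 - 2
next, tr(b a b) = tr(b)*tr(a b) - tr(a)  (reduce the b square) = y*z - x
and tr(a b a b a) = tr(a)*tr(b a b a) - tr(b a b)  (reduce the a square) = x*z^2 - y*z - x
and tr(a b a b a^2) = tr(a)*tr(a b a b a) - tr(a b a b)  (reduce the a square) = x^2*z^2 - x*y*z - x^2 - z^2 + 2
next, tr(a^4 b a b) = tr(a)*tr(a b a b a^2) - tr(a b a b a)  (reduce the a square) = x^3*z^2 - x^2*y*z - x^3 - 2*x*z^2 + y*z + 3*x
and tr(b^-1 a^4 b a) = tr(a^4 b a)*tr(b) - tr(a^4 b a b)  (eliminate b^-1) = x^4*y*z - x^3*y^2 - x^3*z^2 - 2*x^2*y*z + x^3 + 2*x*y^2 + 2*x*z^2 - 3*x
tr(a^-1 b^-1 a^4 b) = tr(b^-1 a^4 b)*tr(a) - tr(b^-1 a^4 b a)  (eliminate a^-1) = -x^4*y*z + x^5 + x^3*y^2 + x^3*z^2 + 2*x^2*y*z - 5*x^3 - 2*x*y^2 - 2*x*z^2 + 5*x
tr(b^-1 a^4 b a^-2) = tr(a^-1 b^-1 a^4 b)*tr(a) - tr(a^-1 b^-1 a^4 b a)  (eliminate a^-1) = -x^5*y*z + x^6 + x^4*y^2 + x^4*z^2 + 2*x^3*y*z - 6*x^4 - 2*x^2*y^2 - 2*x^2*z^2 + 9*x^2 - 2
tr(b^-2 a^4 b a^-2) = tr(b^-1 a^4 b a^-2)*tr(b) - tr(b^-1 a^4 b a^-2 b)  (eliminate b^-1) = -x^5*y^2*z + x^6*y + x^4*y^3 + x^4*y*z^2 + 2*x^3*y^2*z - 6*x^4*y - 2*x^2*y^3 - 2*x^2*y*z^2 + 9*x^2*y - x*z - y
next, tr(b^-2 a^4 b a^-1) = tr(b^-1 a^4 b a^-1)*tr(b) - tr(b^-1 a^4 b a^-1 b)  (eliminate b^-1) = -x^4*y^2*z + x^5*y + x^3*y^3 + x^3*y*z^2 + 2*x^2*y^2*z - 5*x^3*y - 2*x*y^3 - 2*x*y*z^2 - x^2*z + 6*x*y + z
and tr(a b a^-3 b^-2 a^3) = tr(b^-2 a^4 b a^-2)*tr(a) - tr(b^-2 a^4 b a^-1)  (eliminate a^-1) = -x^6*y^2*z + x^7*y + x^5*y^3 + x^5*y*z^2 + 3*x^4*y^2*z - 7*x^5*y - 3*x^3*y^3 - 3*x^3*y*z^2 - 2*x^2*y^2*z + 14*x^3*y + 2*x*y^3 + 2*x*y*z^2 - 7*x*y - z
and tr(b a b a b a) = tr(a b)*tr(a b a b) - tr(a^-1 b^-1)  (split on a) = z^3 - 3*z
and tr(b a b a b) = tr(b)*tr(a b a b) - tr(a b a)  (reduce the b square) = y*z^2 - x*z - y
tr(a b a b a b a) = tr(a)*tr(b a b a b a) - tr(b a b a b)  (reduce the a square) = x*z^3 - y*z^2 - 2*x*z + y
and tr(a^3 b a b a b) = tr(a)*tr(a b a b a b a) - tr(a b a b a b)  (reduce the a square) = x^2*z^3 - x*y*z^2 - 2*x^2*z - z^3 + x*y + 3*z
and tr(b^-1 a^3 b a b a) = tr(a^3 b a b a)*tr(b) - tr(a^3 b a b a b)  (eliminate b^-1) = x^3*y*z^2 - x^2*y^2*z - x^2*z^3 - x^3*y - x*y*z^2 + 2*x^2*z + y^2*z + z^3 + 2*x*y - 3*z
next, tr(b^-1 a^3 b a b a^-1) = tr(b^-1 a^3 b a b)*tr(a) - tr(b^-1 a^3 b a b a)  (eliminate a^-1) = -x^3*y*z^2 + x^4*z + x^2*y^2*z + x^2*z^3 + x*y*z^2 - 4*x^2*z - y^2*z - z^3 - x*y + 3*z
tr(a^-1 b^-1 a^3 b a b a^-1) = tr(b^-1 a^3 b a b a^-1)*tr(a) - tr(b^-1 a^3 b a b)  (eliminate a^-1) = -x^4*y*z^2 + x^5*z + x^3*y^2*z + x^3*z^3 + x^2*y*z^2 - 5*x^3*z - x*y^2*z - x*z^3 + 5*x*z - y
next, tr(b^-1 a^3 b a b a^-3) = tr(a^-1 b^-1 a^3 b a b a^-1)*tr(a) - tr(a^-1 b^-1 a^3 b a b)  (eliminate a^-1) = -x^5*y*z^2 + x^6*z + x^4*y^2*z + x^4*z^3 + 2*x^3*y*z^2 - 6*x^4*z - 2*x^2*y^2*z - 2*x^2*z^3 - x*y*z^2 + 9*x^2*z + y^2*z + z^3 - 3*z
next, tr(a b a^-3 b^-2 a^3 b) = tr(b^-1 a^3 b a b a^-3)*tr(b) - tr(b^-1 a^3 b a b a^-3 b)  (eliminate b^-1) = -x^5*y^2*z^2 + x^6*y*z + x^4*y^3*z + x^4*y*z^3 + 2*x^3*y^2*z^2 - 6*x^4*y*z - 2*x^2*y^3*z - 2*x^2*y*z^3 - x*y^2*z^2 + 9*x^2*y*z + y^3*z + y*z^3 - 4*y*z + x
tr(b^-1 a b a^-3 b^-2 a^3) = tr(a b a^-3 b^-2 a^3)*tr(b) - tr(a b a^-3 b^-2 a^3 b)  (eliminate b^-1) = -x^6*y^3*z + x^7*y^2 + x^5*y^4 + 2*x^5*y^2*z^2 - x^6*y*z + 2*x^4*y^3*z - x^4*y*z^3 - 7*x^5*y^2 - 3*x^3*y^4 - 5*x^3*y^2*z^2 + 6*x^4*y*z + 2*x^2*y*z^3 + 14*x^3*y^2 + 2*x*y^4 + 3*x*y^2*z^2 - 9*x^2*y*z - y^3*z - y*z^3 - 7*x*y^2 + 3*y*z - x

-x^6*y^3*z + x^7*y^2 + x^5*y^4 + 2*x^5*y^2*z^2 - x^6*y*z + 2*x^4*y^3*z - x^4*y*z^3 - 7*x^5*y^2 - 3*x^3*y^4 - 5*x^3*y^2*z^2 + 6*x^4*y*z + 2*x^2*y*z^3 + 14*x^3*y^2 + 2*x*y^4 + 3*x*y^2*z^2 - 9*x^2*y*z - y^3*z - y*z^3 - 7*x*y^2 + 3*y*z - x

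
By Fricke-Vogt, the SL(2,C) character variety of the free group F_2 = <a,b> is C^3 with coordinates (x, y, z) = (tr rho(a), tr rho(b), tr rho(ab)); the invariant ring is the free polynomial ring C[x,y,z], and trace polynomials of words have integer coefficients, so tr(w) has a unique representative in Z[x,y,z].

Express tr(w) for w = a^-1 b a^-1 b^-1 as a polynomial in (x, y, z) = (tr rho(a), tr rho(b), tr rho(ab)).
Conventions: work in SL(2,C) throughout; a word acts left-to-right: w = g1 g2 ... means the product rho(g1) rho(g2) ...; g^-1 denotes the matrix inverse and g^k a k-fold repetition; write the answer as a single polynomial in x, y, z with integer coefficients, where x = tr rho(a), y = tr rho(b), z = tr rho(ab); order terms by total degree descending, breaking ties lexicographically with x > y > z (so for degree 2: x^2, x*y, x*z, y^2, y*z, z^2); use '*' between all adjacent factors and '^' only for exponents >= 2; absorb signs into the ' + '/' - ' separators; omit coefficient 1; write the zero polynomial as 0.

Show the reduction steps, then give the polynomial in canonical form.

x*y*z - y^2 - z^2 + 2

tr(a^-1) = tr(a) = x
tr(b a b) = tr(b) * tr(a b) - tr(a) = y*z - x
tr(b a b a) = tr(a b) * tr(a b) - tr(1) = z^2 - 2
tr(a^-1 b a b) = tr(b a b) * tr(a) - tr(b a b a) = x*y*z - x^2 - z^2 + 2
tr(b^-1 a^-1 b a) = tr(a^-1 b a) * tr(b) - tr(a^-1 b a b) = -x*y*z + x^2 + y^2 + z^2 - 2
tr(a^-1 b a^-1 b^-1) = tr(b^-1 a^-1 b) * tr(a) - tr(b^-1 a^-1 b a) = x*y*z - y^2 - z^2 + 2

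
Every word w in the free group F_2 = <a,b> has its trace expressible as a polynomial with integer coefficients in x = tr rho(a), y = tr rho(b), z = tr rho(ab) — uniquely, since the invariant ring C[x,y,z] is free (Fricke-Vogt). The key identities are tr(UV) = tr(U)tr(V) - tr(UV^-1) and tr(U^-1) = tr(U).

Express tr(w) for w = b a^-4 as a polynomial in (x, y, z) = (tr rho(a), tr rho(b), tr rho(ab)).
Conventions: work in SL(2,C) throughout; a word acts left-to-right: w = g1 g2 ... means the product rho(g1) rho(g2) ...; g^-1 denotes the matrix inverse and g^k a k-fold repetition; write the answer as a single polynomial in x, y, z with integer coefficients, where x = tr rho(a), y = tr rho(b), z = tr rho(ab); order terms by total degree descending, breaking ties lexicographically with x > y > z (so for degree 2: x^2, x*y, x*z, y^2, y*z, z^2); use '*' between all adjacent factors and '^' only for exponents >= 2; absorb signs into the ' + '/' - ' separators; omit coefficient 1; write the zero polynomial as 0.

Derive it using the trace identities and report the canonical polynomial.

next, tr(b a^-1) = tr(b) tr(a) - tr(b a) = x*y - z
tr(a^-1 b a^-1) = tr(b a^-1) tr(a) - tr(b) = x^2*y - x*z - y
tr(a^-3 b) = tr(a^-1 b a^-1) tr(a) - tr(a^-1 b) = x^3*y - x^2*z - 2*x*y + z
tr(b a^-4) = tr(a^-3 b) tr(a) - tr(a^-3 b a) = x^4*y - x^3*z - 3*x^2*y + 2*x*z + y

x^4*y - x^3*z - 3*x^2*y + 2*x*z + y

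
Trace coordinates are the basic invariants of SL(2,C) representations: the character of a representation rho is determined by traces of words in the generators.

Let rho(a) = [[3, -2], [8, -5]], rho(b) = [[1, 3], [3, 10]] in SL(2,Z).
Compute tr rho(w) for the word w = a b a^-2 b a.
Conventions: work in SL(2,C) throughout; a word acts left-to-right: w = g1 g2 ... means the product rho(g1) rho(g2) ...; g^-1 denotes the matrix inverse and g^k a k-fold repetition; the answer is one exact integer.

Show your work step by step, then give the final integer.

-1177

rho(a) = [[3, -2], [8, -5]]
... * rho(b) = [[1, 3], [3, 10]]  ->  [[-3, -11], [-7, -26]]
... * rho(a^-1) = [[-5, 2], [-8, 3]]  ->  [[103, -39], [243, -92]]
... * rho(a^-1) = [[-5, 2], [-8, 3]]  ->  [[-203, 89], [-479, 210]]
... * rho(b) = [[1, 3], [3, 10]]  ->  [[64, 281], [151, 663]]
... * rho(a) = [[3, -2], [8, -5]]  ->  [[2440, -1533], [5757, -3617]]
tr = 2440 + -3617 = -1177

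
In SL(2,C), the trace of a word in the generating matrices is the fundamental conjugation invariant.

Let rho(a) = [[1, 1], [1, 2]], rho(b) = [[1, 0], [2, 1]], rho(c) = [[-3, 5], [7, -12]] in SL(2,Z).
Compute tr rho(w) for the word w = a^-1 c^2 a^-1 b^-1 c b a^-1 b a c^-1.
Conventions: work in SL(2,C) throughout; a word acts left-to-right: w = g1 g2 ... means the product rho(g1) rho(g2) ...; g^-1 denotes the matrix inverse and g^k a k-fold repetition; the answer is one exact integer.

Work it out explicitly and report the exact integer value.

-85826

rho(a^-1) = [[2, -1], [-1, 1]]
... * rho(c) = [[-3, 5], [7, -12]]  ->  [[-13, 22], [10, -17]]
... * rho(c) = [[-3, 5], [7, -12]]  ->  [[193, -329], [-149, 254]]
... * rho(a^-1) = [[2, -1], [-1, 1]]  ->  [[715, -522], [-552, 403]]
... * rho(b^-1) = [[1, 0], [-2, 1]]  ->  [[1759, -522], [-1358, 403]]
... * rho(c) = [[-3, 5], [7, -12]]  ->  [[-8931, 15059], [6895, -11626]]
... * rho(b) = [[1, 0], [2, 1]]  ->  [[21187, 15059], [-16357, -11626]]
... * rho(a^-1) = [[2, -1], [-1, 1]]  ->  [[27315, -6128], [-21088, 4731]]
... * rho(b) = [[1, 0], [2, 1]]  ->  [[15059, -6128], [-11626, 4731]]
... * rho(a) = [[1, 1], [1, 2]]  ->  [[8931, 2803], [-6895, -2164]]
... * rho(c^-1) = [[-12, -5], [-7, -3]]  ->  [[-126793, -53064], [97888, 40967]]
tr = -126793 + 40967 = -85826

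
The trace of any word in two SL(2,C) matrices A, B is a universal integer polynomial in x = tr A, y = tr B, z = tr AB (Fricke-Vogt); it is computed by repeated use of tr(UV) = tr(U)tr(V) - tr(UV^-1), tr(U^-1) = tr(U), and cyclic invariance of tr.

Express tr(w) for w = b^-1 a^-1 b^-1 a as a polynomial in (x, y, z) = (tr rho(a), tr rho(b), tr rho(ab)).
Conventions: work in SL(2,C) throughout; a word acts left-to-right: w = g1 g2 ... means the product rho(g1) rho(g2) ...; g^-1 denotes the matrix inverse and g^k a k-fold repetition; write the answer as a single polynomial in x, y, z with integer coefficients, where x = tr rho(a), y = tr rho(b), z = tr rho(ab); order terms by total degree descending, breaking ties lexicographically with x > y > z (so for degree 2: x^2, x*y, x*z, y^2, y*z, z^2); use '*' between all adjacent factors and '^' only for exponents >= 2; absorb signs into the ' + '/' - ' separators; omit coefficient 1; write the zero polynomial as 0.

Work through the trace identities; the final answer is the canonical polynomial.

reduce: tr(b^-1 a) = tr(a) tr(b) - tr(a b)   [inverse elimination on b] = x*y - z
reduce: tr(b^-1 a b^-1) = tr(b^-1 a) tr(b) - tr(b^-1 a b)   [inverse elimination on b] = x*y^2 - y*z - x
tr(a^2) = tr(a) tr(a) - tr(1)   [square of a] = x^2 - 2
reduce: tr(a^2 b) = tr(a) tr(b a) - tr(b)   [square of a] = x*z - y
tr(a b^-1 a) = tr(a^2) tr(b) - tr(a^2 b)   [inverse elimination on b] = x^2*y - x*z - y
reduce: tr(a b a b) = tr(b a) tr(b a) - tr(1)   [split at a repeated b] = z^2 - 2
so tr(a b^-1 a b) = tr(a b a) tr(b) - tr(a b a b)   [inverse elimination on b] = x*y*z - y^2 - z^2 + 2
so tr(b^-1 a b^-1 a) = tr(a b^-1 a) tr(b) - tr(a b^-1 a b)   [inverse elimination on b] = x^2*y^2 - 2*x*y*z + z^2 - 2
tr(b^-1 a^-1 b^-1 a) = tr(b^-1 a b^-1) tr(a) - tr(b^-1 a b^-1 a)   [inverse elimination on a] = x*y*z - x^2 - z^2 + 2

x*y*z - x^2 - z^2 + 2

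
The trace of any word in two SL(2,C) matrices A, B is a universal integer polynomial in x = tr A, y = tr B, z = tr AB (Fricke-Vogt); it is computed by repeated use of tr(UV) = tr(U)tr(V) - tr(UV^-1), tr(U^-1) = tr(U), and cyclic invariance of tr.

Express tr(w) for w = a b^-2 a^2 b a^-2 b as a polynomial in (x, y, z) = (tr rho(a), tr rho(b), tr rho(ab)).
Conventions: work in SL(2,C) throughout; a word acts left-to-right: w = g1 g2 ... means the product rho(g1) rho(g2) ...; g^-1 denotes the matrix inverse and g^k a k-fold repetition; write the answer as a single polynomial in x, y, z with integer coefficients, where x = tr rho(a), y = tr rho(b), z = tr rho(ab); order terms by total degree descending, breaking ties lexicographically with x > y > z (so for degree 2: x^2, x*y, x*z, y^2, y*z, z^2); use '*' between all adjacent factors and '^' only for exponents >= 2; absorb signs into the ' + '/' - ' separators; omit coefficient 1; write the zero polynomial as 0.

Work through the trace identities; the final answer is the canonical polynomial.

x^4*y^3*z - x^5*y^2 - x^3*y^4 - 2*x^3*y^2*z^2 + x^2*y*z^3 + x^5 + 6*x^3*y^2 + x^3*z^2 + x*y^4 + x*y^2*z^2 - 3*x^2*y*z - 5*x^3 - 5*x*y^2 - x*z^2 + 5*x

trace(b^2 a) = trace(b) * trace(a b) - trace(a)  (reduce the b square) = y*z - x
trace(b^2) = trace(b) * trace(b) - trace(1)  (reduce the b square) = y^2 - 2
trace(b^2 a^2) = trace(a) * trace(b^2 a) - trace(b^2)  (reduce the a square) = x*y*z - x^2 - y^2 + 2
apply: trace(a^2 b^2 a) = trace(a) * trace(b^2 a^2) - trace(b^2 a)  (reduce the a square) = x^2*y*z - x^3 - x*y^2 - y*z + 3*x
apply: trace(a b a b) = trace(b a) * trace(b a) - trace(1)  (split on b) = z^2 - 2
trace(a b a) = trace(a) * trace(b a) - trace(b)  (reduce the a square) = x*z - y
trace(b^2 a b a) = trace(b) * trace(a b a b) - trace(a b a)  (reduce the b square) = y*z^2 - x*z - y
apply: trace(b^2 a b) = trace(b) * trace(b a b) - trace(b a)  (reduce the b square) = y^2*z - x*y - z
trace(a^2 b^2 a b) = trace(a) * trace(b^2 a b a) - trace(b^2 a b)  (reduce the a square) = x*y*z^2 - x^2*z - y^2*z + z
apply: trace(b a b^-1 a^2 b) = trace(a^2 b^2 a) * trace(b) - trace(a^2 b^2 a b)  (eliminate b^-1) = x^2*y^2*z - x^3*y - x*y^3 - x*y*z^2 + x^2*z + 3*x*y - z
apply: trace(b a b a^2) = trace(a) * trace(b a b a) - trace(b a b)  (reduce the a square) = x*z^2 - y*z - x
use: trace(a^2 b a b a) = trace(a) * trace(b a b a^2) - trace(b a b a)  (reduce the a square) = x^2*z^2 - x*y*z - x^2 - z^2 + 2
use: trace(b a b a b a) = trace(b a) * trace(b a b a) - trace(b^-1 a^-1)  (split on b) = z^3 - 3*z
use: trace(a^2 b a b a b) = trace(a) * trace(b a b a b a) - trace(b a b a b)  (reduce the a square) = x*z^3 - y*z^2 - 2*x*z + y
trace(b a b^-1 a^2 b a) = trace(a^2 b a b a) * trace(b) - trace(a^2 b a b a b)  (eliminate b^-1) = x^2*y*z^2 - x*y^2*z - x*z^3 - x^2*y + 2*x*z + y
trace(b a b^-1 a^2 b a^-1) = trace(b a b^-1 a^2 b) * trace(a) - trace(b a b^-1 a^2 b a)  (eliminate a^-1) = x^3*y^2*z - x^4*y - x^2*y^3 - 2*x^2*y*z^2 + x^3*z + x*y^2*z + x*z^3 + 4*x^2*y - 3*x*z - y
apply: trace(b^-1 a^2 b a^-2 b a) = trace(b a b^-1 a^2 b a^-1) * trace(a) - trace(b a b^-1 a^2 b)  (eliminate a^-1) = x^4*y^2*z - x^5*y - x^3*y^3 - 2*x^3*y*z^2 + x^4*z + x^2*z^3 + 5*x^3*y + x*y^3 + x*y*z^2 - 4*x^2*z - 4*x*y + z
apply: trace(a^-1 b a^3 b) = trace(b a^3 b) * trace(a) - trace(b a^3 b a)  (eliminate a^-1) = x^3*y*z - x^4 - x^2*y^2 - x^2*z^2 + 4*x^2 + z^2 - 2
apply: trace(a^2 b a^-2 b a) = trace(a^-1 b a^3 b) * trace(a) - trace(a^-1 b a^3 b a)  (eliminate a^-1) = x^4*y*z - x^5 - x^3*y^2 - x^3*z^2 - x^2*y*z + 5*x^3 + x*y^2 + x*z^2 + y*z - 5*x
trace(a b^-2 a^2 b a^-2 b) = trace(b^-1 a^2 b a^-2 b a) * trace(b) - trace(b^-1 a^2 b a^-2 b a b)  (eliminate b^-1) = x^4*y^3*z - x^5*y^2 - x^3*y^4 - 2*x^3*y^2*z^2 + x^2*y*z^3 + x^5 + 6*x^3*y^2 + x^3*z^2 + x*y^4 + x*y^2*z^2 - 3*x^2*y*z - 5*x^3 - 5*x*y^2 - x*z^2 + 5*x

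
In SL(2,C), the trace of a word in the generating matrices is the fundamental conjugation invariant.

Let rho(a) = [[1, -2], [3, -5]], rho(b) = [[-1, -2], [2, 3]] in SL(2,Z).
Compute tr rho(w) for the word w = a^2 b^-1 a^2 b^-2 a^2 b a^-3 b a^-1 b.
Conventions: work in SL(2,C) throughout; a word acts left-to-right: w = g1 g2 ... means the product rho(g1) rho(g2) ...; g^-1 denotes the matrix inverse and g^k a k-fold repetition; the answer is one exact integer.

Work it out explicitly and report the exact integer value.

6276689642

rho(a) = [[1, -2], [3, -5]]
... * rho(a) = [[1, -2], [3, -5]]  ->  [[-5, 8], [-12, 19]]
... * rho(b^-1) = [[3, 2], [-2, -1]]  ->  [[-31, -18], [-74, -43]]
... * rho(a) = [[1, -2], [3, -5]]  ->  [[-85, 152], [-203, 363]]
... * rho(a) = [[1, -2], [3, -5]]  ->  [[371, -590], [886, -1409]]
... * rho(b^-1) = [[3, 2], [-2, -1]]  ->  [[2293, 1332], [5476, 3181]]
... * rho(b^-1) = [[3, 2], [-2, -1]]  ->  [[4215, 3254], [10066, 7771]]
... * rho(a) = [[1, -2], [3, -5]]  ->  [[13977, -24700], [33379, -58987]]
... * rho(a) = [[1, -2], [3, -5]]  ->  [[-60123, 95546], [-143582, 228177]]
... * rho(b) = [[-1, -2], [2, 3]]  ->  [[251215, 406884], [599936, 971695]]
... * rho(a^-1) = [[-5, 2], [-3, 1]]  ->  [[-2476727, 909314], [-5914765, 2171567]]
... * rho(a^-1) = [[-5, 2], [-3, 1]]  ->  [[9655693, -4044140], [23059124, -9657963]]
... * rho(a^-1) = [[-5, 2], [-3, 1]]  ->  [[-36146045, 15267246], [-86321731, 36460285]]
... * rho(b) = [[-1, -2], [2, 3]]  ->  [[66680537, 118093828], [159242301, 282024317]]
... * rho(a^-1) = [[-5, 2], [-3, 1]]  ->  [[-687684169, 251454902], [-1642284456, 600508919]]
... * rho(b) = [[-1, -2], [2, 3]]  ->  [[1190593973, 2129733044], [2843302294, 5086095669]]
tr = 1190593973 + 5086095669 = 6276689642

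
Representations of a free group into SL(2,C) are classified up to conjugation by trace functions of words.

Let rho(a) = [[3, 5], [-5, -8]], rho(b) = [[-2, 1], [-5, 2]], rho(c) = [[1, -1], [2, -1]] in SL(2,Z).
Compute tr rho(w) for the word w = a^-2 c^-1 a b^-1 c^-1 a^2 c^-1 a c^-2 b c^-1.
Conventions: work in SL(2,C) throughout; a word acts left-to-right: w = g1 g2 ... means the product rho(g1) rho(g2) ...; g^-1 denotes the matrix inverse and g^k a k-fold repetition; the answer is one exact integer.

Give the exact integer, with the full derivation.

-13855823

rho(a^-1) = [[-8, -5], [5, 3]]
... * rho(a^-1) = [[-8, -5], [5, 3]]  ->  [[39, 25], [-25, -16]]
... * rho(c^-1) = [[-1, 1], [-2, 1]]  ->  [[-89, 64], [57, -41]]
... * rho(a) = [[3, 5], [-5, -8]]  ->  [[-587, -957], [376, 613]]
... * rho(b^-1) = [[2, -1], [5, -2]]  ->  [[-5959, 2501], [3817, -1602]]
... * rho(c^-1) = [[-1, 1], [-2, 1]]  ->  [[957, -3458], [-613, 2215]]
... * rho(a) = [[3, 5], [-5, -8]]  ->  [[20161, 32449], [-12914, -20785]]
... * rho(a) = [[3, 5], [-5, -8]]  ->  [[-101762, -158787], [65183, 101710]]
... * rho(c^-1) = [[-1, 1], [-2, 1]]  ->  [[419336, -260549], [-268603, 166893]]
... * rho(a) = [[3, 5], [-5, -8]]  ->  [[2560753, 4181072], [-1640274, -2678159]]
... * rho(c^-1) = [[-1, 1], [-2, 1]]  ->  [[-10922897, 6741825], [6996592, -4318433]]
... * rho(c^-1) = [[-1, 1], [-2, 1]]  ->  [[-2560753, -4181072], [1640274, 2678159]]
... * rho(b) = [[-2, 1], [-5, 2]]  ->  [[26026866, -10922897], [-16671343, 6996592]]
... * rho(c^-1) = [[-1, 1], [-2, 1]]  ->  [[-4181072, 15103969], [2678159, -9674751]]
tr = -4181072 + -9674751 = -13855823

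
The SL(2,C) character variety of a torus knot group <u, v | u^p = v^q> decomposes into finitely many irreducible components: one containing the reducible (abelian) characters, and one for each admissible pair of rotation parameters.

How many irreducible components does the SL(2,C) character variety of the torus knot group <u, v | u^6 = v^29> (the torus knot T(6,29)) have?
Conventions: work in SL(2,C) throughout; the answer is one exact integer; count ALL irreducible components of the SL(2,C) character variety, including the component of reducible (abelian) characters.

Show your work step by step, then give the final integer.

71

Gamma = < u, v | u^6 = v^29 > (torus knot T(6,29)); the central element u^6 = v^29 acts as +I or -I in any irreducible SL(2,C) representation.
So on each irreducible component the traces are pinned: tr(u) = 2*cos(pi*alpha/6) with 1 <= alpha <= 5, tr(v) = 2*cos(pi*beta/29) with 1 <= beta <= 28.
Consistency of u^6 = (-1)^alpha I with v^29 = (-1)^beta I forces alpha = beta (mod 2).
Enumerate parity-matched pairs: 3*14 odd-odd plus 2*14 even-even gives 70.
components with irreducible characters: 70; plus the single component of reducible (abelian) characters: total 71.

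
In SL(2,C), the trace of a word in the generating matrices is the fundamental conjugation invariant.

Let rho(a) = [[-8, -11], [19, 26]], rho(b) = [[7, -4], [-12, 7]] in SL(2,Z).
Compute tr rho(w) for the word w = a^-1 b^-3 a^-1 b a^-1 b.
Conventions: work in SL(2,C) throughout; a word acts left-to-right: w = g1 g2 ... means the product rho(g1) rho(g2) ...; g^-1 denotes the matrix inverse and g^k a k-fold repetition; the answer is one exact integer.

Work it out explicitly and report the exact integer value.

169996582

rho(a^-1) = [[26, 11], [-19, -8]]
... * rho(b^-1) = [[7, 4], [12, 7]]  ->  [[314, 181], [-229, -132]]
... * rho(b^-1) = [[7, 4], [12, 7]]  ->  [[4370, 2523], [-3187, -1840]]
... * rho(b^-1) = [[7, 4], [12, 7]]  ->  [[60866, 35141], [-44389, -25628]]
... * rho(a^-1) = [[26, 11], [-19, -8]]  ->  [[914837, 388398], [-667182, -283255]]
... * rho(b) = [[7, -4], [-12, 7]]  ->  [[1743083, -940562], [-1271214, 685943]]
... * rho(a^-1) = [[26, 11], [-19, -8]]  ->  [[63190836, 26698409], [-46084481, -19470898]]
... * rho(b) = [[7, -4], [-12, 7]]  ->  [[121954944, -65874481], [-88940591, 48041638]]
tr = 121954944 + 48041638 = 169996582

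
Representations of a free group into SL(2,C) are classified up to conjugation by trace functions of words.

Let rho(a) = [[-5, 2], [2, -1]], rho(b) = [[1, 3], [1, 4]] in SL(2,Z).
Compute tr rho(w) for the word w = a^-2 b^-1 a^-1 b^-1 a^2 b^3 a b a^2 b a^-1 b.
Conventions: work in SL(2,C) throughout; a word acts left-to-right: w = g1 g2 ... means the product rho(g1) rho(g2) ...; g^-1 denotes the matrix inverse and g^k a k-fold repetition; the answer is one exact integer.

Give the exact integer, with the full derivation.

4244381

rho(a^-1) = [[-1, -2], [-2, -5]]
... * rho(a^-1) = [[-1, -2], [-2, -5]]  ->  [[5, 12], [12, 29]]
... * rho(b^-1) = [[4, -3], [-1, 1]]  ->  [[8, -3], [19, -7]]
... * rho(a^-1) = [[-1, -2], [-2, -5]]  ->  [[-2, -1], [-5, -3]]
... * rho(b^-1) = [[4, -3], [-1, 1]]  ->  [[-7, 5], [-17, 12]]
... * rho(a) = [[-5, 2], [2, -1]]  ->  [[45, -19], [109, -46]]
... * rho(a) = [[-5, 2], [2, -1]]  ->  [[-263, 109], [-637, 264]]
... * rho(b) = [[1, 3], [1, 4]]  ->  [[-154, -353], [-373, -855]]
... * rho(b) = [[1, 3], [1, 4]]  ->  [[-507, -1874], [-1228, -4539]]
... * rho(b) = [[1, 3], [1, 4]]  ->  [[-2381, -9017], [-5767, -21840]]
... * rho(a) = [[-5, 2], [2, -1]]  ->  [[-6129, 4255], [-14845, 10306]]
... * rho(b) = [[1, 3], [1, 4]]  ->  [[-1874, -1367], [-4539, -3311]]
... * rho(a) = [[-5, 2], [2, -1]]  ->  [[6636, -2381], [16073, -5767]]
... * rho(a) = [[-5, 2], [2, -1]]  ->  [[-37942, 15653], [-91899, 37913]]
... * rho(b) = [[1, 3], [1, 4]]  ->  [[-22289, -51214], [-53986, -124045]]
... * rho(a^-1) = [[-1, -2], [-2, -5]]  ->  [[124717, 300648], [302076, 728197]]
... * rho(b) = [[1, 3], [1, 4]]  ->  [[425365, 1576743], [1030273, 3819016]]
tr = 425365 + 3819016 = 4244381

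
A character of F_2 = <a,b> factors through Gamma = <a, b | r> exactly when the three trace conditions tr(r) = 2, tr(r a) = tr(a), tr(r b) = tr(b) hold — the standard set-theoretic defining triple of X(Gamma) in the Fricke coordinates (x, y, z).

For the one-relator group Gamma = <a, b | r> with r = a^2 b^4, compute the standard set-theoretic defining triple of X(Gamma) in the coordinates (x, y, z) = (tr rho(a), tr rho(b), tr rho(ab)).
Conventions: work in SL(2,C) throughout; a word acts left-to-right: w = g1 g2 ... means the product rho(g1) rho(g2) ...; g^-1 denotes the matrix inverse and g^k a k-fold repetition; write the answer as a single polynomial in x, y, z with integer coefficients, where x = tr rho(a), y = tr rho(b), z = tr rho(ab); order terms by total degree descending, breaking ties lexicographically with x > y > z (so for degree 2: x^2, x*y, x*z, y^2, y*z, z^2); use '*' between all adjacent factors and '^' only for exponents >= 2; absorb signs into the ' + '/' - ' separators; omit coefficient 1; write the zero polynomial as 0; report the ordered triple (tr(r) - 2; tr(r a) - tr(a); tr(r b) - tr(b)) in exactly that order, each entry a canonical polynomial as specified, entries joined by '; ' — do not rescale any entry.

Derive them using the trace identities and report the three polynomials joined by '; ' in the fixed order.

x*y^3*z - x^2*y^2 - y^4 - 2*x*y*z + x^2 + 4*y^2 - 4; x^2*y^3*z - x^3*y^2 - x*y^4 - 2*x^2*y*z - y^3*z + x^3 + 5*x*y^2 + 2*y*z - 4*x; x*y^4*z - x^2*y^3 - y^5 - 3*x*y^2*z + 2*x^2*y + 5*y^3 + x*z - 6*y

trace(a b^2) = trace(b) * trace(a b) - trace(a) = y*z - x
trace(b^3 a) = trace(b) * trace(a b^2) - trace(a b) = y^2*z - x*y - z
trace(b^2) = trace(b) * trace(b) - trace(1) = y^2 - 2
trace(b^3) = trace(b) * trace(b^2) - trace(b) = y^3 - 3*y
trace(a^2 b^3) = trace(a) * trace(b^3 a) - trace(b^3) = x*y^2*z - x^2*y - y^3 - x*z + 3*y
trace(a^2 b) = trace(a) * trace(b a) - trace(b) = x*z - y
trace(a^2) = trace(a) * trace(a) - trace(1) = x^2 - 2
trace(a^2 b^2) = trace(b) * trace(a^2 b) - trace(a^2) = x*y*z - x^2 - y^2 + 2
trace(a^2 b^4) = trace(b) * trace(a^2 b^3) - trace(a^2 b^2) = x*y^3*z - x^2*y^2 - y^4 - 2*x*y*z + x^2 + 4*y^2 - 2
trace(b a^3 b^2) = trace(a) * trace(a b^3 a) - trace(a b^3)   [square of a] = x^2*y^2*z - x^3*y - x*y^3 - x^2*z - y^2*z + 4*x*y + z
trace(a^3 b) = trace(a) * trace(a b a) - trace(a b)   [square of a] = x^2*z - x*y - z
trace(a^3) = trace(a) * trace(a^2) - trace(a)   [square of a] = x^3 - 3*x
trace(b a^3 b) = trace(b) * trace(a^3 b) - trace(a^3)   [square of b] = x^2*y*z - x^3 - x*y^2 - y*z + 3*x
trace(a^2 b^4 a) = trace(b) * trace(b a^3 b^2) - trace(b a^3 b)   [square of b] = x^2*y^3*z - x^3*y^2 - x*y^4 - 2*x^2*y*z - y^3*z + x^3 + 5*x*y^2 + 2*y*z - 3*x
trace(a^2 b^5) = trace(b) * trace(b^3 a^2 b) - trace(b^3 a^2)  (reduce the b square) = x*y^4*z - x^2*y^3 - y^5 - 3*x*y^2*z + 2*x^2*y + 5*y^3 + x*z - 5*y
assemble the triple (trace(r) - 2; trace(r a) - x; trace(r b) - y)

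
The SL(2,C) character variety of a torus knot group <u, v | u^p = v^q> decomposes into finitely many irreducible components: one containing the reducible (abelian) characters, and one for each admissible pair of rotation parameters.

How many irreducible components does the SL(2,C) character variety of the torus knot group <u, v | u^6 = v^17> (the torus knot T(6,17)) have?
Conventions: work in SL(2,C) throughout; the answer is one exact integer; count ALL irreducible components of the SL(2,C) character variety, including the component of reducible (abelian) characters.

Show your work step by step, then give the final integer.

41

In the torus knot group T(6,17), u^6 = v^17 is central, so an irreducible representation sends it to +I or -I (Schur).
So on each irreducible component the traces are pinned: tr(u) = 2*cos(pi*alpha/6) with 1 <= alpha <= 5, tr(v) = 2*cos(pi*beta/17) with 1 <= beta <= 16.
u^6 = (-1)^alpha I and v^17 = (-1)^beta I must agree, so alpha and beta have equal parity.
Enumerate parity-matched pairs: 3*8 odd-odd plus 2*8 even-even gives 40.
Total: 40 irreducible-character components + 1 reducible (abelian) component = 41.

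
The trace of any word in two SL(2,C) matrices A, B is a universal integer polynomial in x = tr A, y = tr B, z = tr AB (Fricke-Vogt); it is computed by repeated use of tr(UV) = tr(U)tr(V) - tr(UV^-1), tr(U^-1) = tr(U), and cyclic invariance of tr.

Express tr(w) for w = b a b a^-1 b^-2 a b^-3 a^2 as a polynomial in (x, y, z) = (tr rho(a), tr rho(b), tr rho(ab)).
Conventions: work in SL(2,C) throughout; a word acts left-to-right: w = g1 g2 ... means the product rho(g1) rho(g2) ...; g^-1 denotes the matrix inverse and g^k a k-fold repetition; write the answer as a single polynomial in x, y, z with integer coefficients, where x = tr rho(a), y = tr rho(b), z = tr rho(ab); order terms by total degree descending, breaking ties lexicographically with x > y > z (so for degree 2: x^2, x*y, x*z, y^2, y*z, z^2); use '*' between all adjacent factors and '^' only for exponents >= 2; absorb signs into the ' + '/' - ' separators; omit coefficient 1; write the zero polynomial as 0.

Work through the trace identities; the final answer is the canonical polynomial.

-x^3*y^5*z^2 + x^4*y^4*z + x^2*y^6*z + 2*x^2*y^4*z^3 + x^3*y^3*z^2 - x*y^5*z^2 - x*y^3*z^4 - 2*x^4*y^2*z - 5*x^2*y^4*z - 3*x^2*y^2*z^3 + x^3*y*z^2 - x*y^5 + 3*x*y^3*z^2 + x*y*z^4 + 6*x^2*y^2*z + y^4*z + y^2*z^3 + 4*x*y^3 - 2*x*y*z^2 + x^2*z - 3*y^2*z - 3*x*y - z

tr(b a^2) = tr(a)*tr(b a) - tr(b) = x*z - y
tr(a^2 b a) = tr(a)*tr(b a^2) - tr(b a) = x^2*z - x*y - z
tr(b a b a) = tr(a b)*tr(a b) - tr(1)   [split at repeated a] = z^2 - 2
tr(b a b) = tr(b)*tr(a b) - tr(a) = y*z - x
tr(b a b a^2) = tr(a)*tr(b a b a) - tr(b a b) = x*z^2 - y*z - x
tr(a^3 b a b) = tr(a)*tr(b a b a^2) - tr(b a b a) = x^2*z^2 - x*y*z - x^2 - z^2 + 2
tr(a^3 b a) = tr(a)*tr(a b a^2) - tr(a b a) = x^3*z - x^2*y - 2*x*z + y
tr(a^2 b a b^2 a) = tr(b)*tr(a^3 b a b) - tr(a^3 b a) = x^2*y*z^2 - x^3*z - x*y^2*z - y*z^2 + 2*x*z + y
tr(b a b a b a) = tr(a b a b)*tr(a b) - tr(b a)   [split at repeated a] = z^3 - 3*z
tr(b a b a b) = tr(b)*tr(a b a b) - tr(a b a) = y*z^2 - x*z - y
tr(a b a^2 b a b) = tr(a)*tr(b a b a b a) - tr(b a b a b) = x*z^3 - y*z^2 - 2*x*z + y
tr(b^2) = tr(b)*tr(b) - tr(1) = y^2 - 2
tr(b a^2 b) = tr(a)*tr(b^2 a) - tr(b^2) = x*y*z - x^2 - y^2 + 2
tr(a b a^2 b a) = tr(a)*tr(b a^2 b a) - tr(b a^2 b) = x^2*z^2 - 2*x*y*z + y^2 - 2
tr(a^2 b a b^2 a b) = tr(b)*tr(a b a^2 b a b) - tr(a b a^2 b a) = x*y*z^3 - x^2*z^2 - y^2*z^2 + 2
tr(b a b^-1 a^2 b a b) = tr(a^2 b a b^2 a)*tr(b) - tr(a^2 b a b^2 a b) = x^2*y^2*z^2 - x^3*y*z - x*y^3*z - x*y*z^3 + x^2*z^2 + 2*x*y*z + y^2 - 2
tr(a^2 b a b a b a) = tr(a)*tr(b a b a b a^2) - tr(b a b a b a) = x^2*z^3 - x*y*z^2 - 2*x^2*z - z^3 + x*y + 3*z
tr(b a b a b a b a) = tr(b a b a b a)*tr(b a) - tr(a b a b)   [split at repeated b] = z^4 - 4*z^2 + 2
tr(b a b a b a b) = tr(b)*tr(a b a b a b) - tr(a b a b a) = y*z^3 - x*z^2 - 2*y*z + x
tr(a^2 b a b a b a b) = tr(a)*tr(b a b a b a b a) - tr(b a b a b a b) = x*z^4 - y*z^3 - 3*x*z^2 + 2*y*z + x
tr(b a b^-1 a^2 b a b a) = tr(a^2 b a b a b a)*tr(b) - tr(a^2 b a b a b a b) = x^2*y*z^3 - x*y^2*z^2 - x*z^4 - 2*x^2*y*z + x*y^2 + 3*x*z^2 + y*z - x
tr(a b^-1 a^2 b a b a^-1 b) = tr(b a b^-1 a^2 b a b)*tr(a) - tr(b a b^-1 a^2 b a b a) = x^3*y^2*z^2 - x^4*y*z - x^2*y^3*z - 2*x^2*y*z^3 + x^3*z^2 + x*y^2*z^2 + x*z^4 + 4*x^2*y*z - 3*x*z^2 - y*z - x
tr(b^-1 a^2 b a b a^-1 b^-1 a) = tr(a b^-1 a^2 b a b a^-1)*tr(b) - tr(a b^-1 a^2 b a b a^-1 b) = -x^3*y^2*z^2 + x^4*y*z + x^2*y^3*z + 2*x^2*y*z^3 - x^3*z^2 - x*y^2*z^2 - x*z^4 - 3*x^2*y*z - x*y^2 + 3*x*z^2 + x
tr(a^3 b a b a^-1 b) = tr(b a^3 b a b)*tr(a) - tr(b a^3 b a b a) = x^3*y*z^2 - x^4*z - x^2*y^2*z - x^2*z^3 + 4*x^2*z + z^3 - 3*z
tr(a^2 b a b a^-1 b^-1 a) = tr(a^3 b a b a^-1)*tr(b) - tr(a^3 b a b a^-1 b) = -x^3*y*z^2 + x^4*z + x^2*y^2*z + x^2*z^3 + x*y*z^2 - 4*x^2*z - y^2*z - z^3 - x*y + 3*z
tr(b^-1 a^2 b a b a^-1 b^-1 a b^-1) = tr(b^-1 a^2 b a b a^-1 b^-1 a)*tr(b) - tr(b^-1 a^2 b a b a^-1 b^-1 a b) = -x^3*y^3*z^2 + x^4*y^2*z + x^2*y^4*z + 2*x^2*y^2*z^3 - x*y^3*z^2 - x*y*z^4 - x^4*z - 4*x^2*y^2*z - x^2*z^3 - x*y^3 + 2*x*y*z^2 + 4*x^2*z + y^2*z + z^3 + 2*x*y - 3*z
tr(a b^-3 a^2 b a b a^-1 b^-1) = tr(b^-1 a^2 b a b a^-1 b^-1 a b^-1)*tr(b) - tr(b^-1 a^2 b a b a^-1 b^-1 a) = -x^3*y^4*z^2 + x^4*y^3*z + x^2*y^5*z + 2*x^2*y^3*z^3 + x^3*y^2*z^2 - x*y^4*z^2 - x*y^2*z^4 - 2*x^4*y*z - 5*x^2*y^3*z - 3*x^2*y*z^3 + x^3*z^2 - x*y^4 + 3*x*y^2*z^2 + x*z^4 + 7*x^2*y*z + y^3*z + y*z^3 + 3*x*y^2 - 3*x*z^2 - 3*y*z - x
tr(a^2 b a b^-1) = tr(a^2 b a)*tr(b) - tr(a^2 b a b) = x^2*y*z - x*y^2 - x*z^2 + x
tr(b^-2 a^2 b a) = tr(a^2 b a b^-1)*tr(b) - tr(a^2 b a) = x^2*y^2*z - x*y^3 - x*y*z^2 - x^2*z + 2*x*y + z
tr(b a b a^-1 b^-2 a b^-3 a^2) = tr(a b^-3 a^2 b a b a^-1 b^-1)*tr(b) - tr(a b^-3 a^2 b a b a^-1) = -x^3*y^5*z^2 + x^4*y^4*z + x^2*y^6*z + 2*x^2*y^4*z^3 + x^3*y^3*z^2 - x*y^5*z^2 - x*y^3*z^4 - 2*x^4*y^2*z - 5*x^2*y^4*z - 3*x^2*y^2*z^3 + x^3*y*z^2 - x*y^5 + 3*x*y^3*z^2 + x*y*z^4 + 6*x^2*y^2*z + y^4*z + y^2*z^3 + 4*x*y^3 - 2*x*y*z^2 + x^2*z - 3*y^2*z - 3*x*y - z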